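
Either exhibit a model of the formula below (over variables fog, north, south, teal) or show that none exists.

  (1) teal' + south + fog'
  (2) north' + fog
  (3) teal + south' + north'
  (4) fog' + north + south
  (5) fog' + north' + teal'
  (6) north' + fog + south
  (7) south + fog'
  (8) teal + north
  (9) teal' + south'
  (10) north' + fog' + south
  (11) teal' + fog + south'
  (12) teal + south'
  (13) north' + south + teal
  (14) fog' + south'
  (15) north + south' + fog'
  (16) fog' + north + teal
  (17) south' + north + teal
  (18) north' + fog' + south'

Try north = 0.
(teal) alone gives teal = 1.
(south') alone gives south = 0.
(fog') alone gives fog = 0.
This assignment satisfies each clause.

fog=0,  north=0,  south=0,  teal=1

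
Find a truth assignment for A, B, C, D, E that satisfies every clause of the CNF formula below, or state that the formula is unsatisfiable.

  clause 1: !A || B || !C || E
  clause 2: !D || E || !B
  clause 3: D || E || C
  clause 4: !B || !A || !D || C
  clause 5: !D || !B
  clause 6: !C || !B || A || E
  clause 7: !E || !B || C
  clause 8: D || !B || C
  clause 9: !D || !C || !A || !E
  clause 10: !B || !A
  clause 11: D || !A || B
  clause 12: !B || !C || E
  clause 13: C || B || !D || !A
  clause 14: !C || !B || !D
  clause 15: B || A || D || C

Branch on D: set D = true.
From the singleton clause (!B), B = false.
Branch on C: set C = false.
From the singleton clause (!A), A = false.
All clauses hold; E can take either value.

A: false,  B: false,  C: false,  D: true,  E: true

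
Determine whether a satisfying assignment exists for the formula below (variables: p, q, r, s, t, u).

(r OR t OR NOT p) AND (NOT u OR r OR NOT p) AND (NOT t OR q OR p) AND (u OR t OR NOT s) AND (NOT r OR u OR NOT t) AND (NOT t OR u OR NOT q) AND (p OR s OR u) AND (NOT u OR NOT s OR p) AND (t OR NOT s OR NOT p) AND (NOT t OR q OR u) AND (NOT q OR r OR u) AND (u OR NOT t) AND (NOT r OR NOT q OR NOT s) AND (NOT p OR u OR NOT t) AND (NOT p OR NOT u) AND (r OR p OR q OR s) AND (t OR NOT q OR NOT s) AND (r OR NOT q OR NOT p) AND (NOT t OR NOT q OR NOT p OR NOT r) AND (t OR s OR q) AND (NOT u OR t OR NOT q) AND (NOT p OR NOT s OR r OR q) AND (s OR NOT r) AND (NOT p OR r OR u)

Satisfiable

Case u = true:
The clause (NOT p) is unit, so p = false.
The clause (NOT s) is unit, so s = false.
The clause (NOT r) is unit, so r = false.
The clause (q) is unit, so q = true.
The clause (t) is unit, so t = true.
Every clause now holds.
A satisfying assignment: p ↦ false, q ↦ true, r ↦ false, s ↦ false, t ↦ true, u ↦ true.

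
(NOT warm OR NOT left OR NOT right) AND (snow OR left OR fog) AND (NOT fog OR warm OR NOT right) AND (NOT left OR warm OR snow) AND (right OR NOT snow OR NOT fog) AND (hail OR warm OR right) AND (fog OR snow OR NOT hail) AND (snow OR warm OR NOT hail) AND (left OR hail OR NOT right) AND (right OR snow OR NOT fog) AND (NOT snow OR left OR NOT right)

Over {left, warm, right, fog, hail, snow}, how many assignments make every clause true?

There are 2^6 = 64 truth assignments over (left, warm, right, fog, hail, snow).
Split on right. With right = true, the clauses containing right are satisfied and NOT right drops from the rest; 3 of the 2^5 = 32 assignments to the other variables satisfy what remains.
With right = false, by the same count on the reduced clause set, 7 assignments work.
Total: 3 + 7 = 10.

10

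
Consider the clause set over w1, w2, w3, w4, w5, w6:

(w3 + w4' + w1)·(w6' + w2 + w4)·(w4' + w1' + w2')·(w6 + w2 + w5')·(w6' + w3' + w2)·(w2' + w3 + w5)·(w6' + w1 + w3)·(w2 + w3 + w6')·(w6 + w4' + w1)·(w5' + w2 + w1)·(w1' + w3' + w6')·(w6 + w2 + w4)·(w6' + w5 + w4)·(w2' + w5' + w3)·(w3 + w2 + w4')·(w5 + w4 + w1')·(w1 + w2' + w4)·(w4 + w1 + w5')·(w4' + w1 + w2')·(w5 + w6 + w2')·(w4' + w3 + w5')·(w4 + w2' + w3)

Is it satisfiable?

Satisfiable

Try w3 = 1.
Try w6 = 0.
Try w2 = 1.
The clause (w5) is unit, so w5 = 1.
Try w4 = 0.
The clause (w1) is unit, so w1 = 1.
All clauses are satisfied.
A satisfying assignment: w1 ↦ 1, w2 ↦ 1, w3 ↦ 1, w4 ↦ 0, w5 ↦ 1, w6 ↦ 0.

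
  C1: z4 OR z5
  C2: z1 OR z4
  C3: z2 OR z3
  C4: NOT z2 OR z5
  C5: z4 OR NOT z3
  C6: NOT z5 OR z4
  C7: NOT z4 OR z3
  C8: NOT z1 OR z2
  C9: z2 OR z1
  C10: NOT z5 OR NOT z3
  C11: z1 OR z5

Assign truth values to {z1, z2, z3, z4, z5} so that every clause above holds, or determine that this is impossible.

Suppose z4 = true.
Unit clause (z3) forces z3 = true.
Unit clause (NOT z5) forces z5 = false.
Unit clause (NOT z2) forces z2 = false.
Unit clause (NOT z1) forces z1 = false.
But (z1) is also a unit clause — contradiction.
So z4 must be the other value — set z4 = false.
Unit clause (z5) forces z5 = true.
But (NOT z5) is also a unit clause — contradiction.
Neither z4 = true nor z4 = false works.

UNSATISFIABLE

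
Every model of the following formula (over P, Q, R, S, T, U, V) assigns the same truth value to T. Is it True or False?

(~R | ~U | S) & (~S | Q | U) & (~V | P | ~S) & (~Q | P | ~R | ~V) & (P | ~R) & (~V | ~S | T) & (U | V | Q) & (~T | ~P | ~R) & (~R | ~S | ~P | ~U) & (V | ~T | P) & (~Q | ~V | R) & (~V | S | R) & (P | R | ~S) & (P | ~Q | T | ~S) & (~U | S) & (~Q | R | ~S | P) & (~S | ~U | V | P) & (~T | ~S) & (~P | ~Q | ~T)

Suppose T = 1.
Unit clause (~S) forces S = 0.
Unit clause (~U) forces U = 0.
Branch on P: set P = 1.
Unit clause (~R) forces R = 0.
Unit clause (~V) forces V = 0.
Unit clause (Q) forces Q = 1.
Now (~Q) is unsatisfied and unit — conflict.
So P must be the other value — set P = 0.
Unit clause (~R) forces R = 0.
Unit clause (V) forces V = 1.
Now (~V) is unsatisfied and unit — conflict.
Either choice for P ends in contradiction.
So every satisfying assignment has T = False.

False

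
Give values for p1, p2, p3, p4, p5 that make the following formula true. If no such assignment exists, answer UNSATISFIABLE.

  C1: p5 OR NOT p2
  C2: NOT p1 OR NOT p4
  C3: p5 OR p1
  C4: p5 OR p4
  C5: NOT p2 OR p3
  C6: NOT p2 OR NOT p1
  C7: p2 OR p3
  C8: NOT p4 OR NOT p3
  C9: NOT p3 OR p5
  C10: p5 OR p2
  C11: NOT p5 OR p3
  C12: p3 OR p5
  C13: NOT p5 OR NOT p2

Branch on p5: set p5 = true.
The clause (p3) is unit, so p3 = true.
The clause (NOT p4) is unit, so p4 = false.
The clause (NOT p2) is unit, so p2 = false.
No clause remains; p1 is free.

p1 ↦ true; p2 ↦ false; p3 ↦ true; p4 ↦ false; p5 ↦ true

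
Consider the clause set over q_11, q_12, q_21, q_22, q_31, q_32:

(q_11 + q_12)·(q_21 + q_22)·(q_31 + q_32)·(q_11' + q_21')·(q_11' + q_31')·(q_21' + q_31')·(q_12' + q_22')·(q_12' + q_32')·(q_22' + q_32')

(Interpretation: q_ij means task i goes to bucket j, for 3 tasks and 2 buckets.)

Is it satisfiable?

Branch on q_11: set q_11 = 1.
(q_21') alone gives q_21 = 0.
(q_22) alone gives q_22 = 1.
(q_31') alone gives q_31 = 0.
(q_32) alone gives q_32 = 1.
Now (q_32') is unsatisfied and unit — conflict.
So q_11 must be the other value — set q_11 = 0.
(q_12) alone gives q_12 = 1.
(q_22') alone gives q_22 = 0.
(q_21) alone gives q_21 = 1.
(q_31') alone gives q_31 = 0.
(q_32) alone gives q_32 = 1.
Now (q_32') is unsatisfied and unit — conflict.
Neither q_11 = 1 nor q_11 = 0 works.
No assignment satisfies every clause.

Unsatisfiable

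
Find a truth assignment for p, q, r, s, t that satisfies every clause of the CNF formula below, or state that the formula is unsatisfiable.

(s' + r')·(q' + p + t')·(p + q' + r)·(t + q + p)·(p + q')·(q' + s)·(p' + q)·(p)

p=1,  q=1,  r=0,  s=1,  t=0

The clause (p) is unit, so p = 1.
The clause (q) is unit, so q = 1.
The clause (s) is unit, so s = 1.
The clause (r') is unit, so r = 0.
Every clause is now satisfied; t is unconstrained.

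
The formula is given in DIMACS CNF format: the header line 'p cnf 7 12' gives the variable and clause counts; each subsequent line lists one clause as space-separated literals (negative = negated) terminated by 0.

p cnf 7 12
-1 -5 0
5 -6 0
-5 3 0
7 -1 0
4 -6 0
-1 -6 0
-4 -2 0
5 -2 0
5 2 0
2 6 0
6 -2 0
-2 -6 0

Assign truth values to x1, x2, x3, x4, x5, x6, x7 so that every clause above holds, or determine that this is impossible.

x1: False; x2: False; x3: True; x4: True; x5: True; x6: True; x7: False

Case x1 = False:
Case x5 = True:
(x3) alone gives x3 = True.
Case x4 = True:
(¬x2) alone gives x2 = False.
(x6) alone gives x6 = True.
No clause remains; x7 is free.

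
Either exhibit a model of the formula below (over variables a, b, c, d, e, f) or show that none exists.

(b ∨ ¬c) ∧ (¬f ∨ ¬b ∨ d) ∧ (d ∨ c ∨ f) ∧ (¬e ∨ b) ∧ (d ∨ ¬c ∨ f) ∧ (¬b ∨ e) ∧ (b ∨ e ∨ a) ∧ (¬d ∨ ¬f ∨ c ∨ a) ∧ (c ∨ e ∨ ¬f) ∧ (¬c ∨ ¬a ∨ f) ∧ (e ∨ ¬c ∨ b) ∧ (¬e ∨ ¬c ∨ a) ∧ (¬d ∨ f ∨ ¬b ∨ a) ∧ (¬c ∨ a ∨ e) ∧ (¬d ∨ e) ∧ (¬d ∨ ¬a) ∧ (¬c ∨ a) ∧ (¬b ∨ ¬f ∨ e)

Branch on b: set b = True.
From the singleton clause (e), e = True.
Branch on f: set f = False.
Branch on d: set d = True.
From the singleton clause (a), a = True.
Now (¬a) is unsatisfied and unit — conflict.
Undo d and try d = False.
From the singleton clause (c), c = True.
Now (¬c) is unsatisfied and unit — conflict.
Both values of d lead to a conflict.
Undo f and try f = True.
From the singleton clause (d), d = True.
From the singleton clause (¬a), a = False.
From the singleton clause (c), c = True.
Now (¬c) is unsatisfied and unit — conflict.
Both values of f lead to a conflict.
Undo b and try b = False.
From the singleton clause (¬c), c = False.
From the singleton clause (¬e), e = False.
From the singleton clause (a), a = True.
From the singleton clause (¬f), f = False.
From the singleton clause (d), d = True.
Now (¬d) is unsatisfied and unit — conflict.
Both values of b lead to a conflict.

UNSATISFIABLE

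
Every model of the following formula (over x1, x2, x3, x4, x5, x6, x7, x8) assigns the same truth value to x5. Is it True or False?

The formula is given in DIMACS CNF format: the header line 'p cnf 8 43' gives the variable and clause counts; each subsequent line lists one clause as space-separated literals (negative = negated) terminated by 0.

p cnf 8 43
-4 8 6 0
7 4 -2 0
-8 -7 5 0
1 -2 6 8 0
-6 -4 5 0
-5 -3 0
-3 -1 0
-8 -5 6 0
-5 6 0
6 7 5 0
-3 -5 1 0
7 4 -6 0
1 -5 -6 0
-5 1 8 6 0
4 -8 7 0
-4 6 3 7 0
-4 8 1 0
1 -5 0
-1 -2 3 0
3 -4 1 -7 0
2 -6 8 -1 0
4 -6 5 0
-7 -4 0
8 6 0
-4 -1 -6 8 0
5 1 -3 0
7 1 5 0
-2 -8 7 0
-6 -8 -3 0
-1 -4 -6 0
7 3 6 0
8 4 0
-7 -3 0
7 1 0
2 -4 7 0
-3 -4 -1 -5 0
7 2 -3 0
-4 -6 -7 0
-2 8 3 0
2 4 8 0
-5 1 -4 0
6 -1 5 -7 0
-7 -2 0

True

Suppose x5 = False.
Case x8 = False:
(x6) alone gives x6 = True.
(¬x4) alone gives x4 = False.
But (x4) is also a unit clause — contradiction.
So x8 must be the other value — set x8 = True.
(¬x7) alone gives x7 = False.
(x6) alone gives x6 = True.
(¬x4) alone gives x4 = False.
But (x4) is also a unit clause — contradiction.
Either choice for x8 ends in contradiction.
So every satisfying assignment has x5 = True.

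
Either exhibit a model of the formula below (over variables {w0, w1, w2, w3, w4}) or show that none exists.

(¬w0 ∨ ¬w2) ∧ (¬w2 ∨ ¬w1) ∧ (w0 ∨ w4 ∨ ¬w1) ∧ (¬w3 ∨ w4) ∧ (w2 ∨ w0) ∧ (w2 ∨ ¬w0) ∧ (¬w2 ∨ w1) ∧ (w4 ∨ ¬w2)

Branch on w0: set w0 = False.
The clause (w2) is unit, so w2 = True.
The clause (¬w1) is unit, so w1 = False.
That conflicts with the unit clause (w1).
So w0 must be the other value — set w0 = True.
The clause (¬w2) is unit, so w2 = False.
That conflicts with the unit clause (w2).
Both values of w0 lead to a conflict.

UNSATISFIABLE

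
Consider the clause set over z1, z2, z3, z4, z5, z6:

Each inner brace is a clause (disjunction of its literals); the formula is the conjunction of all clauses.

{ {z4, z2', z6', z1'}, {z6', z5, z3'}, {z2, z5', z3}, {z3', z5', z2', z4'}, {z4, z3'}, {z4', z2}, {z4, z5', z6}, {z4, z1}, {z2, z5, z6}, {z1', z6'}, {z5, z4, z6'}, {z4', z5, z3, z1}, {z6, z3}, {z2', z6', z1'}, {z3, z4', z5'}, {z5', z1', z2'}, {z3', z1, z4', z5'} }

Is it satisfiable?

Yes, satisfiable

Suppose z4 = 1.
Unit clause (z2) forces z2 = 1.
Suppose z3 = 1.
Unit clause (z5') forces z5 = 0.
Unit clause (z6') forces z6 = 0.
Every clause is now satisfied; z1 is unconstrained.
A satisfying assignment: z1 ↦ 1,  z2 ↦ 1,  z3 ↦ 1,  z4 ↦ 1,  z5 ↦ 0,  z6 ↦ 0.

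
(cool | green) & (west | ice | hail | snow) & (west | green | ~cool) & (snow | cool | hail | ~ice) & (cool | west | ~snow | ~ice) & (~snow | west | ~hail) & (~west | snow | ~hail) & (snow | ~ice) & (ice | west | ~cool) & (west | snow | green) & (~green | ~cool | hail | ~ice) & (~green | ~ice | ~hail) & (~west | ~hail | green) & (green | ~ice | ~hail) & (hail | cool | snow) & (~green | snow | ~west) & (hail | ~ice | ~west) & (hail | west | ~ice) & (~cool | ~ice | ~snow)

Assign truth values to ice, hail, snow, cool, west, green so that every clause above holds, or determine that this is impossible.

Branch on cool: set cool = 1.
Branch on west: set west = 1.
Branch on snow: set snow = 1.
Unit clause (~ice) forces ice = 0.
Branch on hail: set hail = 0.
No clause remains; green is free.

ice=0; hail=0; snow=1; cool=1; west=1; green=1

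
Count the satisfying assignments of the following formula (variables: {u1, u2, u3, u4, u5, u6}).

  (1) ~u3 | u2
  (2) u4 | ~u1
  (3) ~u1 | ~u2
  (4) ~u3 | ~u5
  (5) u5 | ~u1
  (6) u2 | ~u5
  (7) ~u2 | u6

10

There are 2^6 = 64 truth assignments over (u1, u2, u3, u4, u5, u6).
Split on u4. With u4 = 1, the clauses containing u4 are satisfied and ~u4 drops from the rest; 5 of the 2^5 = 32 assignments to the other variables satisfy what remains.
With u4 = 0, by the same count on the reduced clause set, 5 assignments work.
(One model: u1=F, u2=F, u3=F, u4=F, u5=F, u6=F.)
Total: 5 + 5 = 10.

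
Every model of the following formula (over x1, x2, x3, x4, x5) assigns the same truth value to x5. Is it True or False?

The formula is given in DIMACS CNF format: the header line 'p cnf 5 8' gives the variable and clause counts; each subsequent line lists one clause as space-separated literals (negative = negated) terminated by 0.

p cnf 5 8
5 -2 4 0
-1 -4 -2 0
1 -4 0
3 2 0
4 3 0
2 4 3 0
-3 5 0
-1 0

True

Suppose x5 = False.
From the singleton clause (¬x3), x3 = False.
From the singleton clause (x2), x2 = True.
From the singleton clause (x4), x4 = True.
From the singleton clause (¬x1), x1 = False.
Now (x1) is unsatisfied and unit — conflict.
So every satisfying assignment has x5 = True.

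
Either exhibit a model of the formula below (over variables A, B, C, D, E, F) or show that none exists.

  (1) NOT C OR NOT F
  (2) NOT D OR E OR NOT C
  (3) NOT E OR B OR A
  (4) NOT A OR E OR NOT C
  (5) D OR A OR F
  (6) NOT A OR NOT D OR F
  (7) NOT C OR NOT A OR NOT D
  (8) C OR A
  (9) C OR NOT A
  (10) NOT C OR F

UNSATISFIABLE

Case C = false:
(A) alone gives A = true.
Now (NOT A) is unsatisfied and unit — conflict.
Backtrack on C: now try C = true.
(NOT F) alone gives F = false.
Now (F) is unsatisfied and unit — conflict.
Neither C = true nor C = false works.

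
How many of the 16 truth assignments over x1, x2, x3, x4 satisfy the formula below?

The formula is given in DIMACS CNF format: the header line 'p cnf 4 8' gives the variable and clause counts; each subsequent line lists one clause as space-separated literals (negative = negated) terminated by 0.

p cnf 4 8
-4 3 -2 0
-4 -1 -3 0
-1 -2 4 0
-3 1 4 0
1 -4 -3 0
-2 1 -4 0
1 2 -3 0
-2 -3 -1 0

There are 2^4 = 16 truth assignments over (x1, x2, x3, x4).
Check each against the 8 clauses (columns in the order x1, x2, x3, x4):
  F F F F  ✓ satisfies all
  F F F T  ✓ satisfies all
  F F T F  ✗ fails (¬x3 ∨ x1 ∨ x4)
  F F T T  ✗ fails (x1 ∨ ¬x4 ∨ ¬x3)
  F T F F  ✓ satisfies all
  F T F T  ✗ fails (¬x4 ∨ x3 ∨ ¬x2)
  F T T F  ✗ fails (¬x3 ∨ x1 ∨ x4)
  F T T T  ✗ fails (x1 ∨ ¬x4 ∨ ¬x3)
  T F F F  ✓ satisfies all
  T F F T  ✓ satisfies all
  T F T F  ✓ satisfies all
  T F T T  ✗ fails (¬x4 ∨ ¬x1 ∨ ¬x3)
  T T F F  ✗ fails (¬x1 ∨ ¬x2 ∨ x4)
  T T F T  ✗ fails (¬x4 ∨ x3 ∨ ¬x2)
  T T T F  ✗ fails (¬x1 ∨ ¬x2 ∨ x4)
  T T T T  ✗ fails (¬x4 ∨ ¬x1 ∨ ¬x3)
6 of the 16 rows are models.

6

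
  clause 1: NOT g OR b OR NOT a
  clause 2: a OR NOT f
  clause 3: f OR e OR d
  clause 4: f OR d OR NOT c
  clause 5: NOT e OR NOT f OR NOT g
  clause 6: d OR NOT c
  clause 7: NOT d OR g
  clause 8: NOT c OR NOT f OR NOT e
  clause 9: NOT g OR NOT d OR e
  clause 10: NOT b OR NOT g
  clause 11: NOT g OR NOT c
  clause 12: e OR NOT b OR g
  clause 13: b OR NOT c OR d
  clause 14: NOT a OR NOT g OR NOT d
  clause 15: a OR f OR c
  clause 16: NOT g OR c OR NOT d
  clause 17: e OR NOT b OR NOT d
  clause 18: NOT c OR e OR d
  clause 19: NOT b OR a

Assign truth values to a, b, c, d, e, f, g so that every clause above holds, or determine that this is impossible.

a: true; b: true; c: false; d: false; e: true; f: false; g: false

Branch on a: set a = true.
Branch on g: set g = false.
(NOT d) alone gives d = false.
(NOT c) alone gives c = false.
Branch on f: set f = false.
(e) alone gives e = true.
All clauses hold; b can take either value.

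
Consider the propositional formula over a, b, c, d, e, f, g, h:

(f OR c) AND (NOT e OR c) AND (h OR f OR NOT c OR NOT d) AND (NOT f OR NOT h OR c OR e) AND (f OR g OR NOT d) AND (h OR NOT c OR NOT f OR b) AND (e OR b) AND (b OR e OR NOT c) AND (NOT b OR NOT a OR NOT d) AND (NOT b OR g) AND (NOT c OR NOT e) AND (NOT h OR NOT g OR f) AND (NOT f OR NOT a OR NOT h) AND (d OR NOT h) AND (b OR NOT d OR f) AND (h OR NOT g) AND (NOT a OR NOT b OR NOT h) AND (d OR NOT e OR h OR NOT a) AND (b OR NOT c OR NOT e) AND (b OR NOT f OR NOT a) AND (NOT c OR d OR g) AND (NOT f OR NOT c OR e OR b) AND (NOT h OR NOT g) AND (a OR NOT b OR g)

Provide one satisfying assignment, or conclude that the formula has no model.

Try f = true.
Try e = false.
The clause (b) is unit, so b = true.
The clause (g) is unit, so g = true.
The clause (h) is unit, so h = true.
That conflicts with the unit clause (NOT h).
So e must be the other value — set e = true.
The clause (c) is unit, so c = true.
That conflicts with the unit clause (NOT c).
Either choice for e ends in contradiction.
So f must be the other value — set f = false.
The clause (c) is unit, so c = true.
The clause (NOT e) is unit, so e = false.
The clause (b) is unit, so b = true.
The clause (g) is unit, so g = true.
The clause (NOT h) is unit, so h = false.
That conflicts with the unit clause (h).
Either choice for f ends in contradiction.

UNSATISFIABLE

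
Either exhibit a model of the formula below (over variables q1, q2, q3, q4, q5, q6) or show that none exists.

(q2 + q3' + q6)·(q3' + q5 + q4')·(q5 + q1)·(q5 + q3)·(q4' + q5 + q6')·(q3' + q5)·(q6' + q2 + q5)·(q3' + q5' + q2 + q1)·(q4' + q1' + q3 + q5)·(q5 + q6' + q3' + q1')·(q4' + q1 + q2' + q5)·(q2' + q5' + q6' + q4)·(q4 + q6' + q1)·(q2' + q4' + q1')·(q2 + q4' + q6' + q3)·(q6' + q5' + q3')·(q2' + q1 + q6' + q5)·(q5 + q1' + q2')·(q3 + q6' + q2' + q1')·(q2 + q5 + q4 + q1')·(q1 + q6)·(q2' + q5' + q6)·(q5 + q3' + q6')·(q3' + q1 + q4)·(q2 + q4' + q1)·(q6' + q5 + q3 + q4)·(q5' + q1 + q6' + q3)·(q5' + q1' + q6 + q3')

q1 ↦ 1,  q2 ↦ 0,  q3 ↦ 0,  q4 ↦ 1,  q5 ↦ 1,  q6 ↦ 0

Case q5 = 1:
Case q6 = 0:
The clause (q1) is unit, so q1 = 1.
The clause (q2') is unit, so q2 = 0.
The clause (q3') is unit, so q3 = 0.
No clause remains; q4 is free.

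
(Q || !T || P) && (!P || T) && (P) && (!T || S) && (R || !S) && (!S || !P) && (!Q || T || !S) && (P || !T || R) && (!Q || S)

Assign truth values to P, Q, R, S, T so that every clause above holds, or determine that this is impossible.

(P) alone gives P = true.
(T) alone gives T = true.
(S) alone gives S = true.
But (!S) is also a unit clause — contradiction.

UNSATISFIABLE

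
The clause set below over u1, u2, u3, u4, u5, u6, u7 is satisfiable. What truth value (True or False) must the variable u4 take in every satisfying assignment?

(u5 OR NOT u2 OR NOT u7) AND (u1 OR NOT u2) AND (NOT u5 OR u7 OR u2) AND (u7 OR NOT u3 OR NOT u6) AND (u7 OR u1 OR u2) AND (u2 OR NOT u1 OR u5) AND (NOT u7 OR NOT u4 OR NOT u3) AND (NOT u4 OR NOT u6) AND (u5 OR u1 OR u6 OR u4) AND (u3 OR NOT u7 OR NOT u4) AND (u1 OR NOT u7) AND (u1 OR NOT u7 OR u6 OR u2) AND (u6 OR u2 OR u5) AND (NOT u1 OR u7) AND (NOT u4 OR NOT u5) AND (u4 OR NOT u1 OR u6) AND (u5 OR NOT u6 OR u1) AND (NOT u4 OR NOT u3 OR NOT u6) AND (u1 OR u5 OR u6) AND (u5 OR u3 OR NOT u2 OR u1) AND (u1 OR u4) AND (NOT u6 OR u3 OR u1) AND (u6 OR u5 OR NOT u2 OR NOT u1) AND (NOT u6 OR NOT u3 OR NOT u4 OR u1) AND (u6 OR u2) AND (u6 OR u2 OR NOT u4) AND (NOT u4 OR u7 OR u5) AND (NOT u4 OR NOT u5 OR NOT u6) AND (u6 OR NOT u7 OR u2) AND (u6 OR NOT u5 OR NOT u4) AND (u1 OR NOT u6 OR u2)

Suppose u4 = true.
Unit clause (NOT u6) forces u6 = false.
Unit clause (NOT u5) forces u5 = false.
Unit clause (u2) forces u2 = true.
Unit clause (NOT u7) forces u7 = false.
That conflicts with the unit clause (u7).
So every satisfying assignment has u4 = False.

False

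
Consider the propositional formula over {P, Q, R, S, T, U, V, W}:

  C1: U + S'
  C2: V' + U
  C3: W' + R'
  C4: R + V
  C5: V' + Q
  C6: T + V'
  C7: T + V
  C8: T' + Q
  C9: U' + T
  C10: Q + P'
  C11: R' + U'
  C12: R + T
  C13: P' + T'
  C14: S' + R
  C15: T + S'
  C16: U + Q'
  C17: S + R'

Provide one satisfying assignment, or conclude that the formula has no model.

P=0; Q=1; R=0; S=0; T=1; U=1; V=1; W=1

Try U = 1.
(T) alone gives T = 1.
(Q) alone gives Q = 1.
(R') alone gives R = 0.
(V) alone gives V = 1.
(P') alone gives P = 0.
(S') alone gives S = 0.
Every clause is now satisfied; W is unconstrained.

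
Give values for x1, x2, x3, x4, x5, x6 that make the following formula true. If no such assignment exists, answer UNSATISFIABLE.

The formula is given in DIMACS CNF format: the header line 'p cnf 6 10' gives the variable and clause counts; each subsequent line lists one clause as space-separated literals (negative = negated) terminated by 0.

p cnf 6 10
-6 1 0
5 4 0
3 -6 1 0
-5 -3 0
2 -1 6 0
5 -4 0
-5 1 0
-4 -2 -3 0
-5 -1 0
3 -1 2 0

UNSATISFIABLE

Branch on x6: set x6 = False.
Branch on x5: set x5 = True.
The clause (¬x3) is unit, so x3 = False.
The clause (x1) is unit, so x1 = True.
That conflicts with the unit clause (¬x1).
That branch fails; take x5 = False instead.
The clause (x4) is unit, so x4 = True.
That conflicts with the unit clause (¬x4).
Neither x5 = True nor x5 = False works.
That branch fails; take x6 = True instead.
The clause (x1) is unit, so x1 = True.
The clause (¬x5) is unit, so x5 = False.
The clause (x4) is unit, so x4 = True.
That conflicts with the unit clause (¬x4).
Neither x6 = True nor x6 = False works.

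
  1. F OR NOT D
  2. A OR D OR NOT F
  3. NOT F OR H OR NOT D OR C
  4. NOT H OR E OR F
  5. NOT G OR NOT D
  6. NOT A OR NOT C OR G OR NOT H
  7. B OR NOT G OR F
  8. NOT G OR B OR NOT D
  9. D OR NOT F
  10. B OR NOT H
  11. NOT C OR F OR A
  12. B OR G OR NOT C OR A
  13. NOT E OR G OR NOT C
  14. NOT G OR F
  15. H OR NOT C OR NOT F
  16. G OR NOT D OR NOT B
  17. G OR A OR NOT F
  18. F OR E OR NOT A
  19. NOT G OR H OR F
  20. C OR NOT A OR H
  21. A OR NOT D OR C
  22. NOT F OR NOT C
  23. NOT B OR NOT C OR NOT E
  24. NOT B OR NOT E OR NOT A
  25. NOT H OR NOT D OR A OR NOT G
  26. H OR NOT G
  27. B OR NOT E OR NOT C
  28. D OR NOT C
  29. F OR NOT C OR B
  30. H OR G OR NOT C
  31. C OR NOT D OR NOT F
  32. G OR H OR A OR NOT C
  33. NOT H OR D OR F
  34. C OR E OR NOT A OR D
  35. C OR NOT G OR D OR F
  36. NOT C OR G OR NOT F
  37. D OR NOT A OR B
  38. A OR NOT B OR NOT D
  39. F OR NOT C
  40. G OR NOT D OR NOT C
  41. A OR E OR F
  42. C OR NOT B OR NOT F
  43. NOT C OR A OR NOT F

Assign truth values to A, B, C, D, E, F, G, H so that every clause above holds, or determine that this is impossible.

A: false, B: false, C: false, D: false, E: true, F: false, G: false, H: false

Case F = false:
(NOT D) alone gives D = false.
(NOT G) alone gives G = false.
(NOT C) alone gives C = false.
(NOT H) alone gives H = false.
(NOT A) alone gives A = false.
(E) alone gives E = true.
Every clause is now satisfied; B is unconstrained.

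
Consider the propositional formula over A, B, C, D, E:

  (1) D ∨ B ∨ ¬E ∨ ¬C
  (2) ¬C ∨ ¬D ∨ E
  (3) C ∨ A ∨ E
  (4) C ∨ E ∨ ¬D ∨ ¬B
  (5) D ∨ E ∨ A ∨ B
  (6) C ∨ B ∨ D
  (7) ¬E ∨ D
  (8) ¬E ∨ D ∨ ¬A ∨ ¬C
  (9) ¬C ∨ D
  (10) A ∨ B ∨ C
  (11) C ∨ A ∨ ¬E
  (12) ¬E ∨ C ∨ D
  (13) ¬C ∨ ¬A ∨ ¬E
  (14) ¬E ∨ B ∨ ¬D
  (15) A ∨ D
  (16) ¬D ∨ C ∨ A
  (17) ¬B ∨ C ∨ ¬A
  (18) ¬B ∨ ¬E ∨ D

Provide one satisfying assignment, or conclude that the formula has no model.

Try E = True.
The clause (D) is unit, so D = True.
The clause (B) is unit, so B = True.
Try C = True.
The clause (¬A) is unit, so A = False.
All clauses are satisfied.

A ↦ False, B ↦ True, C ↦ True, D ↦ True, E ↦ True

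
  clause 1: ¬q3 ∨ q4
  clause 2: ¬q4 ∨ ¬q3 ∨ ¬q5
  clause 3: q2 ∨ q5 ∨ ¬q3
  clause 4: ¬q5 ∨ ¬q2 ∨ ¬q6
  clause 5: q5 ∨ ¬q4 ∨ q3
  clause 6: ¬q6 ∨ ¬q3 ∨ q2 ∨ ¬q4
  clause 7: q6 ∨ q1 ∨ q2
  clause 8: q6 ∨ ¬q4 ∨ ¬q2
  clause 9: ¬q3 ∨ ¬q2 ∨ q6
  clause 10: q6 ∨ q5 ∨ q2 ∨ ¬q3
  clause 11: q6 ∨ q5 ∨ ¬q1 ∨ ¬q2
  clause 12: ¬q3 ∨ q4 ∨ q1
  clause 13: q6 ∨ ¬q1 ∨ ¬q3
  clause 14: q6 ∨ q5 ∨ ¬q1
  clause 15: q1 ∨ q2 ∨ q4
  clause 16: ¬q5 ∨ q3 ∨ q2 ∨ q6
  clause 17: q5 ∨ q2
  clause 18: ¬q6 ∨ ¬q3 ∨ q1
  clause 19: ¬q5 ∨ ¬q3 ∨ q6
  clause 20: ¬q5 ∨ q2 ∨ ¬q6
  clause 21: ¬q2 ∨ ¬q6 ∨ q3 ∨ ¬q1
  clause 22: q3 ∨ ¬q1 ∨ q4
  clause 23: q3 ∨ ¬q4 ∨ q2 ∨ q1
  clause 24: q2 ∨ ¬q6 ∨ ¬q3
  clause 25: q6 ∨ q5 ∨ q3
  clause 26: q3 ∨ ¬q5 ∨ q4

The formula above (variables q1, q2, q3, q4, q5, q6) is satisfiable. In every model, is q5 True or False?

False

Suppose q5 = True.
Branch on q3: set q3 = False.
(q4) alone gives q4 = True.
Branch on q2: set q2 = False.
(q6) alone gives q6 = True.
Now (¬q6) is unsatisfied and unit — conflict.
Undo q2 and try q2 = True.
(¬q6) alone gives q6 = False.
Now (q6) is unsatisfied and unit — conflict.
Neither q2 = True nor q2 = False works.
Undo q3 and try q3 = True.
(q4) alone gives q4 = True.
Now (¬q4) is unsatisfied and unit — conflict.
Neither q3 = True nor q3 = False works.
So every satisfying assignment has q5 = False.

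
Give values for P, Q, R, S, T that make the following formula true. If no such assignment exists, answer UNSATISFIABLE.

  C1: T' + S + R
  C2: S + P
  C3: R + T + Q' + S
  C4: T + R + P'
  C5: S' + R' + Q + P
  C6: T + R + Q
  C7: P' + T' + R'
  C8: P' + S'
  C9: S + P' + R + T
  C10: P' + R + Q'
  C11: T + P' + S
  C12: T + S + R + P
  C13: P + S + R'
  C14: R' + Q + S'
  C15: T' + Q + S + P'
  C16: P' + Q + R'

P: 0,  Q: 0,  R: 0,  S: 1,  T: 1

Branch on S: set S = 1.
The clause (P') is unit, so P = 0.
Branch on R: set R = 0.
Branch on T: set T = 1.
No clause remains; Q is free.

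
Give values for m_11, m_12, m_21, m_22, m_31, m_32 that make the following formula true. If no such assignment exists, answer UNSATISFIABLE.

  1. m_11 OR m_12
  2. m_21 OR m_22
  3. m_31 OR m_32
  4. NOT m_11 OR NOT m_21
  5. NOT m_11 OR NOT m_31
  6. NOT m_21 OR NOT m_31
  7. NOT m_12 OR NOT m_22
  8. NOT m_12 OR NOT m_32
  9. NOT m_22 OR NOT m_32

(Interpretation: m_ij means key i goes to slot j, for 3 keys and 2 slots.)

Case m_11 = true:
From the singleton clause (NOT m_21), m_21 = false.
From the singleton clause (m_22), m_22 = true.
From the singleton clause (NOT m_31), m_31 = false.
From the singleton clause (m_32), m_32 = true.
That conflicts with the unit clause (NOT m_32).
That branch fails; take m_11 = false instead.
From the singleton clause (m_12), m_12 = true.
From the singleton clause (NOT m_22), m_22 = false.
From the singleton clause (m_21), m_21 = true.
From the singleton clause (NOT m_31), m_31 = false.
From the singleton clause (m_32), m_32 = true.
That conflicts with the unit clause (NOT m_32).
Neither m_11 = true nor m_11 = false works.

UNSATISFIABLE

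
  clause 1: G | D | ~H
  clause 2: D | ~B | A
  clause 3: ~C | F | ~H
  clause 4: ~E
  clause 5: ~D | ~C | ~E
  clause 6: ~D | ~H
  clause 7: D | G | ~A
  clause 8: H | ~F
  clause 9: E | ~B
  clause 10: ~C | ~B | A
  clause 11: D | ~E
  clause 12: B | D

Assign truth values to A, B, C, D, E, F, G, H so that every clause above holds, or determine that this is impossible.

A: 0; B: 0; C: 1; D: 1; E: 0; F: 0; G: 0; H: 0

From the singleton clause (~E), E = 0.
From the singleton clause (~B), B = 0.
From the singleton clause (D), D = 1.
From the singleton clause (~H), H = 0.
From the singleton clause (~F), F = 0.
All clauses hold; A, C, G can take either value.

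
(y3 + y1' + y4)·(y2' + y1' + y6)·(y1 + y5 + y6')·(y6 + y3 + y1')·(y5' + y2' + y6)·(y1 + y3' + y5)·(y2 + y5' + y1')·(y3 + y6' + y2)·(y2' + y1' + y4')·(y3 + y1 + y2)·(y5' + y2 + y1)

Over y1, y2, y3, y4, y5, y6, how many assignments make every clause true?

There are 2^6 = 64 truth assignments over (y1, y2, y3, y4, y5, y6).
Split on y2. With y2 = 1, the clauses containing y2 are satisfied and y2' drops from the rest; 8 of the 2^5 = 32 assignments to the other variables satisfy what remains.
With y2 = 0, by the same count on the reduced clause set, 4 assignments work.
Total: 8 + 4 = 12.

12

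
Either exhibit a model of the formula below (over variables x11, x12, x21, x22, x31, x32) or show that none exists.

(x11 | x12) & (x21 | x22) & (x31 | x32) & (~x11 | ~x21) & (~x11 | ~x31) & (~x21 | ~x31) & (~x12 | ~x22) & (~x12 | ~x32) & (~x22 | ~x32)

Suppose x11 = 1.
(~x21) alone gives x21 = 0.
(x22) alone gives x22 = 1.
(~x31) alone gives x31 = 0.
(x32) alone gives x32 = 1.
Now (~x32) is unsatisfied and unit — conflict.
So x11 must be the other value — set x11 = 0.
(x12) alone gives x12 = 1.
(~x22) alone gives x22 = 0.
(x21) alone gives x21 = 1.
(~x31) alone gives x31 = 0.
(x32) alone gives x32 = 1.
Now (~x32) is unsatisfied and unit — conflict.
Either choice for x11 ends in contradiction.

UNSATISFIABLE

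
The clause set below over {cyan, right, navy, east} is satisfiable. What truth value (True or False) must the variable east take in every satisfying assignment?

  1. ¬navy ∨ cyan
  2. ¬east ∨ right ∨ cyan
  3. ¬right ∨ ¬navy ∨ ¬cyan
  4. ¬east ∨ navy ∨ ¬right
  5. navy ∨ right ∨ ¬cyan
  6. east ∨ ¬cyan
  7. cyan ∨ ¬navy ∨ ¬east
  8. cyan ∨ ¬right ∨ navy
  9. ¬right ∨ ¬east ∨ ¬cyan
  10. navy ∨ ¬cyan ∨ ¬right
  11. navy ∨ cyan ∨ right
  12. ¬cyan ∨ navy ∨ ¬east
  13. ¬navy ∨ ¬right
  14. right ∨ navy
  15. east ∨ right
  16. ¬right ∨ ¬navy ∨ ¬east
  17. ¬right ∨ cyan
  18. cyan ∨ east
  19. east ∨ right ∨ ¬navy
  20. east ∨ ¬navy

True

Suppose east = False.
The clause (¬cyan) is unit, so cyan = False.
But (cyan) is also a unit clause — contradiction.
So every satisfying assignment has east = True.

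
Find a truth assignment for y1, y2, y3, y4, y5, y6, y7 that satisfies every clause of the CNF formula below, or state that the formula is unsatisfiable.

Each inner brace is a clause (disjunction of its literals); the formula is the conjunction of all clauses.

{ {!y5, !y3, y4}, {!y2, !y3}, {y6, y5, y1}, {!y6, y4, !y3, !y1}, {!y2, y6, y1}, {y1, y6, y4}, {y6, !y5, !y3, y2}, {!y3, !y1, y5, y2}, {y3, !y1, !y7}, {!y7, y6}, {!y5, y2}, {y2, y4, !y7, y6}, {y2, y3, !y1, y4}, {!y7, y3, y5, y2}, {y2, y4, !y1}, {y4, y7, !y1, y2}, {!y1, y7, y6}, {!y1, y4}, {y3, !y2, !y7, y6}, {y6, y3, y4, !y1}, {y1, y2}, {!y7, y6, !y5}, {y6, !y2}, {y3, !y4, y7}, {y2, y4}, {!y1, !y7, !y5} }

y1=false; y2=true; y3=false; y4=true; y5=false; y6=true; y7=true

Branch on y2: set y2 = true.
(!y3) alone gives y3 = false.
(y6) alone gives y6 = true.
Branch on y1: set y1 = false.
Branch on y4: set y4 = true.
(y7) alone gives y7 = true.
All clauses hold; y5 can take either value.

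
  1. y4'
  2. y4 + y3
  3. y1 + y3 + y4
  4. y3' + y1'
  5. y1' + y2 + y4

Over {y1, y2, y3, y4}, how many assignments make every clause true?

2

There are 2^4 = 16 truth assignments over (y1, y2, y3, y4).
Check each against the 5 clauses (columns in the order y1, y2, y3, y4):
  F F F F  ✗ fails (y4 + y3)
  F F F T  ✗ fails (y4')
  F F T F  ✓ satisfies all
  F F T T  ✗ fails (y4')
  F T F F  ✗ fails (y4 + y3)
  F T F T  ✗ fails (y4')
  F T T F  ✓ satisfies all
  F T T T  ✗ fails (y4')
  T F F F  ✗ fails (y4 + y3)
  T F F T  ✗ fails (y4')
  T F T F  ✗ fails (y3' + y1')
  T F T T  ✗ fails (y4')
  T T F F  ✗ fails (y4 + y3)
  T T F T  ✗ fails (y4')
  T T T F  ✗ fails (y3' + y1')
  T T T T  ✗ fails (y4')
2 of the 16 rows are models.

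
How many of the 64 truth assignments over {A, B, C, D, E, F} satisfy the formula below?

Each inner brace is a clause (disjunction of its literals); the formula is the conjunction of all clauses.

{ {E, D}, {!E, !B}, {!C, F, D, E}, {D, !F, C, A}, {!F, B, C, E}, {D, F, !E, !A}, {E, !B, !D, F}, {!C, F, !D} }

19

There are 2^6 = 64 truth assignments over (A, B, C, D, E, F).
Split on E. With E = true, the clauses containing E are satisfied and !E drops from the rest; 11 of the 2^5 = 32 assignments to the other variables satisfy what remains.
With E = false, by the same count on the reduced clause set, 8 assignments work.
(One model: A=F, B=F, C=F, D=F, E=T, F=F.)
Total: 11 + 8 = 19.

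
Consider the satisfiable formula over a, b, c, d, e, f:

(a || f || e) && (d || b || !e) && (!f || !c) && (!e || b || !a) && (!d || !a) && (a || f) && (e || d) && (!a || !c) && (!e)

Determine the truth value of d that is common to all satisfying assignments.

True

Suppose d = false.
Unit clause (e) forces e = true.
But (!e) is also a unit clause — contradiction.
So every satisfying assignment has d = True.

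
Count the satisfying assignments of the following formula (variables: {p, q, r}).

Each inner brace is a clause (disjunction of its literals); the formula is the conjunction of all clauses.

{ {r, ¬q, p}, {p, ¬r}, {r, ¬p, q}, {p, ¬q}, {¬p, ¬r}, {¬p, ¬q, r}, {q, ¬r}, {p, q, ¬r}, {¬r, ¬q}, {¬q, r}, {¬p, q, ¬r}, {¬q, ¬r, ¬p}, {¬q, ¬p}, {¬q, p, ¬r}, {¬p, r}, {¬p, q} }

1

There are 2^3 = 8 truth assignments over (p, q, r).
Split on q. With q = True, the clauses containing q are satisfied and ¬q drops from the rest; 0 of the 2^2 = 4 assignments to the other variables satisfy what remains.
With q = False, by the same count on the reduced clause set, 1 assignment works.
Total: 0 + 1 = 1.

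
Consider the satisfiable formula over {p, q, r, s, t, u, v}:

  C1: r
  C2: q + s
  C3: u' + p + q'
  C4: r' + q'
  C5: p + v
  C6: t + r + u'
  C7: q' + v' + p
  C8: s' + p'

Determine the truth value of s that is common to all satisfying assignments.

Suppose s = 0.
The clause (r) is unit, so r = 1.
The clause (q) is unit, so q = 1.
Now (q') is unsatisfied and unit — conflict.
So every satisfying assignment has s = True.

True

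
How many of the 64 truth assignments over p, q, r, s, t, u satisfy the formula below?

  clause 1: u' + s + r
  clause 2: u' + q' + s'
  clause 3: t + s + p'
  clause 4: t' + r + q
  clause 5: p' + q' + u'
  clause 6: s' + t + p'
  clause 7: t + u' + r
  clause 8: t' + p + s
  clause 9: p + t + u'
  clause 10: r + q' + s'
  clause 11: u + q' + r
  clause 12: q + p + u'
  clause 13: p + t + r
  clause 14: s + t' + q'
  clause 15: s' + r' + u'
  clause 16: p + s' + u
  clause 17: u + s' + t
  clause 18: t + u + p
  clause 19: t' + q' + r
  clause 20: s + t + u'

4

There are 2^6 = 64 truth assignments over (p, q, r, s, t, u).
Split on s. With s = 1, the clauses containing s are satisfied and s' drops from the rest; 2 of the 2^5 = 32 assignments to the other variables satisfy what remains.
With s = 0, by the same count on the reduced clause set, 2 assignments work.
(One model: p=T, q=F, r=T, s=F, t=T, u=F.)
Total: 2 + 2 = 4.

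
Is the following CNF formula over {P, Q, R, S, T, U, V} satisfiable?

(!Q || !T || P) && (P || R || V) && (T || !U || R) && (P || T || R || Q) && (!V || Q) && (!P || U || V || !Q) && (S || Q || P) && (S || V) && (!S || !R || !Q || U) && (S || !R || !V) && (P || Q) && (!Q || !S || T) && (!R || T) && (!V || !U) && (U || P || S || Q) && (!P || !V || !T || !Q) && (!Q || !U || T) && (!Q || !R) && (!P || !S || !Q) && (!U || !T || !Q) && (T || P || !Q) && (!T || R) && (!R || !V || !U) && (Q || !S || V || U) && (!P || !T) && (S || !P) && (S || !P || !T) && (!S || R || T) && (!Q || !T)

No

Branch on V: set V = false.
Unit clause (S) forces S = true.
Branch on P: set P = true.
Unit clause (!Q) forces Q = false.
Unit clause (U) forces U = true.
Unit clause (!T) forces T = false.
Unit clause (R) forces R = true.
But (!R) is also a unit clause — contradiction.
Backtrack on P: now try P = false.
Unit clause (R) forces R = true.
Unit clause (Q) forces Q = true.
But (!Q) is also a unit clause — contradiction.
Both values of P lead to a conflict.
Backtrack on V: now try V = true.
Unit clause (Q) forces Q = true.
Unit clause (!U) forces U = false.
Unit clause (!R) forces R = false.
Unit clause (!T) forces T = false.
Unit clause (!S) forces S = false.
Unit clause (P) forces P = true.
But (!P) is also a unit clause — contradiction.
Both values of V lead to a conflict.
No assignment satisfies every clause.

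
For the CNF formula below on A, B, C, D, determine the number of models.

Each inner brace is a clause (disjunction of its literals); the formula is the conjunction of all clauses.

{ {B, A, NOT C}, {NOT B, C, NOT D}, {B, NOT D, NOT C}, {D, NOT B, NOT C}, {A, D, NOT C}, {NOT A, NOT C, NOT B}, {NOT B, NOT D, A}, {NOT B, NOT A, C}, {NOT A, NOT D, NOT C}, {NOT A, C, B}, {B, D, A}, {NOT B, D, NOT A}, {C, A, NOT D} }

2

There are 2^4 = 16 truth assignments over (A, B, C, D).
Check each against the 13 clauses (columns in the order A, B, C, D):
  F F F F  ✗ fails (B OR D OR A)
  F F F T  ✗ fails (C OR A OR NOT D)
  F F T F  ✗ fails (B OR A OR NOT C)
  F F T T  ✗ fails (B OR A OR NOT C)
  F T F F  ✓ satisfies all
  F T F T  ✗ fails (NOT B OR C OR NOT D)
  F T T F  ✗ fails (D OR NOT B OR NOT C)
  F T T T  ✗ fails (NOT B OR NOT D OR A)
  T F F F  ✗ fails (NOT A OR C OR B)
  T F F T  ✗ fails (NOT A OR C OR B)
  T F T F  ✓ satisfies all
  T F T T  ✗ fails (B OR NOT D OR NOT C)
  T T F F  ✗ fails (NOT B OR NOT A OR C)
  T T F T  ✗ fails (NOT B OR C OR NOT D)
  T T T F  ✗ fails (D OR NOT B OR NOT C)
  T T T T  ✗ fails (NOT A OR NOT C OR NOT B)
2 of the 16 rows are models.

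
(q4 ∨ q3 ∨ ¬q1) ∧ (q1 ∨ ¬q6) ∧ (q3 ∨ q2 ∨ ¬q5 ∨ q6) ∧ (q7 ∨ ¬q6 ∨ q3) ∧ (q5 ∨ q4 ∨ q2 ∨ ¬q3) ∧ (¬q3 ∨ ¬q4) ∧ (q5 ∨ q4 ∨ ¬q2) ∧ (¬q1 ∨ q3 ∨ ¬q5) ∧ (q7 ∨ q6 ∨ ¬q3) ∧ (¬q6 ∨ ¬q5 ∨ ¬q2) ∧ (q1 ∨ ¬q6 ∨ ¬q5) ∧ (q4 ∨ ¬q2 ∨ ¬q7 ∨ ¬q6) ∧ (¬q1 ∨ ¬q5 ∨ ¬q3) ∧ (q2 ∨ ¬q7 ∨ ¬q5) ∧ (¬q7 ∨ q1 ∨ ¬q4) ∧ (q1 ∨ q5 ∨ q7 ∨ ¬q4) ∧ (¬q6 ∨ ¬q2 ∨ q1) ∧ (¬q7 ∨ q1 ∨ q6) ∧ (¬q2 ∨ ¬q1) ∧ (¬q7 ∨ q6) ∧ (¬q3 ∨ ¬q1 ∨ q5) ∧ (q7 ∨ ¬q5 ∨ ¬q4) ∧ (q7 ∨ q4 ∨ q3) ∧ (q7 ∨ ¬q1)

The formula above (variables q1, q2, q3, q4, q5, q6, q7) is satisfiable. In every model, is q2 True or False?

Suppose q2 = True.
(¬q1) alone gives q1 = False.
(¬q6) alone gives q6 = False.
(¬q7) alone gives q7 = False.
(¬q3) alone gives q3 = False.
(q4) alone gives q4 = True.
(q5) alone gives q5 = True.
Now (¬q5) is unsatisfied and unit — conflict.
So every satisfying assignment has q2 = False.

False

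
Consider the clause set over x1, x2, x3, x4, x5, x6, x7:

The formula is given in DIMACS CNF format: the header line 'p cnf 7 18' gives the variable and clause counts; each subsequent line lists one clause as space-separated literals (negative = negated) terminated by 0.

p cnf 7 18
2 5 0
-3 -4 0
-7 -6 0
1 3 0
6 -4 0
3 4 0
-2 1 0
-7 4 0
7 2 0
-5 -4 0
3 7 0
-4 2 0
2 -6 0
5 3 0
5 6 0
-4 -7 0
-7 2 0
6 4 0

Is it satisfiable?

Case x2 = True:
From the singleton clause (x1), x1 = True.
Case x3 = True:
From the singleton clause (¬x4), x4 = False.
From the singleton clause (¬x7), x7 = False.
From the singleton clause (x6), x6 = True.
All clauses hold; x5 can take either value.
A satisfying assignment: x1 ↦ True; x2 ↦ True; x3 ↦ True; x4 ↦ False; x5 ↦ True; x6 ↦ True; x7 ↦ False.

Satisfiable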